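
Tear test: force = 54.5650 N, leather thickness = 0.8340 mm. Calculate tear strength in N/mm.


Formula: Tear strength = force / thickness
Substituting: Tear strength = 54.5650 / 0.8340
Result: 65.4257 N/mm


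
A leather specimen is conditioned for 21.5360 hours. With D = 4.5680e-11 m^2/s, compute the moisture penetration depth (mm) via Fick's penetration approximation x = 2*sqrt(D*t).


t = 21.5360 hr * 3600 = 77529.6000 s
D * t = 4.5680e-11 * 77529.6000 = 3.5416e-06
x = 2 * sqrt(D*t) = 2 * sqrt(3.5416e-06) = 0.0037638 m = 3.7638 mm


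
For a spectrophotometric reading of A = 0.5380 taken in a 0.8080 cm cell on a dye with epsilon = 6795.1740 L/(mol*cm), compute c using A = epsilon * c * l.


Formula: c = A / (epsilon * l)
Substituting: c = 0.5380 / (6795.1740 * 0.8080)
Result: 9.7987e-05 mol/L


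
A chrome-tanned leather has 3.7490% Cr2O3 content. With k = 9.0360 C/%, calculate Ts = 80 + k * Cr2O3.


Formula: Ts = 80 + k * Cr2O3
Substituting: Ts = 80 + 9.0360 * 3.7490
Result: 113.8760 C


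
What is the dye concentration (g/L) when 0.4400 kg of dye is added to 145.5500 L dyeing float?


Formula: Conc = dye_mass(kg) / volume(L) * 1000
Substituting: Conc = 0.4400 / 145.5500 * 1000
Result: 3.0230 g/L


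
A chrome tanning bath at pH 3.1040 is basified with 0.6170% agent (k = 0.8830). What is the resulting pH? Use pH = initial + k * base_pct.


Formula: pH_final = pH_initial + k * base_pct
Substituting: pH_final = 3.1040 + 0.8830 * 0.6170
Result: 3.6488


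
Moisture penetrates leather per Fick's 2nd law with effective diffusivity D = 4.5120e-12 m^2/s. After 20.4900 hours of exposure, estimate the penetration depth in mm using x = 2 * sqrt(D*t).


t = 20.4900 hr * 3600 = 73764.0000 s
D * t = 4.5120e-12 * 73764.0000 = 3.3282e-07
x = 2 * sqrt(D*t) = 2 * sqrt(3.3282e-07) = 0.00115382 m = 1.1538 mm


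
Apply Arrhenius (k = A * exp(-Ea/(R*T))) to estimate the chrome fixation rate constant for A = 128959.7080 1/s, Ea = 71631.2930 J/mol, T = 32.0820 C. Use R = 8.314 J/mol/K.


T_K = T_C + 273.15 = 32.0820 + 273.15 = 305.2320 K
exponent = -Ea / (R * T_K) = -71631.2930 / (8.314 * 305.2320) = -28.2269
k = A * exp(exponent) = 128959.7080 * exp(-28.2269) = 7.1069e-08 1/s


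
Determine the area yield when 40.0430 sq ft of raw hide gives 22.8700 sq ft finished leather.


Formula: Yield = finished / raw * 100
Substituting: Yield = 22.8700 / 40.0430 * 100
Result: 57.1136 %


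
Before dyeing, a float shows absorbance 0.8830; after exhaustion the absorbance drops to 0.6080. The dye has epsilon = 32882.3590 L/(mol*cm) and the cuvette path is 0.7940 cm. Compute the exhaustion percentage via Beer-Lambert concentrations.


c_initial = A_i / (epsilon * l) = 0.8830 / (32882.3590 * 0.7940) = 3.3820e-05 mol/L
c_final = A_f / (epsilon * l) = 0.6080 / (32882.3590 * 0.7940) = 2.3287e-05 mol/L
Exhaustion = (c_initial - c_final) / c_initial * 100 = (3.3820e-05 - 2.3287e-05) / 3.3820e-05 * 100 = 31.1438 %


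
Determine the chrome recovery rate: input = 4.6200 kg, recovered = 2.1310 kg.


Formula: Recovery = recovered / input * 100
Substituting: Recovery = 2.1310 / 4.6200 * 100
Result: 46.1255 %


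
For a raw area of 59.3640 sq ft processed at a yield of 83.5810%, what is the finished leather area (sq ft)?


Formula: finished = raw * yield / 100
Substituting: finished = 59.3640 * 83.5810 / 100
Result: 49.6170 sq ft


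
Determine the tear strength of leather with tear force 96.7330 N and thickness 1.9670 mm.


Formula: Tear strength = force / thickness
Substituting: Tear strength = 96.7330 / 1.9670
Result: 49.1779 N/mm


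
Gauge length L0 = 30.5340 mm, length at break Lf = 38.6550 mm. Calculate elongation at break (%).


Formula: Elongation = (Lf - L0) / L0 * 100
Substituting: Elongation = (38.6550 - 30.5340) / 30.5340 * 100
Result: 26.5966 %


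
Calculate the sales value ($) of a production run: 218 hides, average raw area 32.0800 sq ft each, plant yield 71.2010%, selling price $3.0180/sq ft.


Raw_total = N * avg_area = 218 * 32.0800 = 6993.4400 sq ft
Finished = Raw_total * yield / 100 = 6993.4400 * 71.2010 / 100 = 4979.3992 sq ft
Value = Finished * price = 4979.3992 * 3.0180 = 15027.8268 $


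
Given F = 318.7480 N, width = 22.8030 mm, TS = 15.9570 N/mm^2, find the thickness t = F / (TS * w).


Formula: t = F / (TS * w)
Substituting: t = 318.7480 / (15.9570 * 22.8030)
Result: 0.8760 mm


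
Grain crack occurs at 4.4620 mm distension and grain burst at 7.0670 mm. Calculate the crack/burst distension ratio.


Formula: Ratio = crack / burst
Substituting: Ratio = 4.4620 / 7.0670
Result: 0.6314


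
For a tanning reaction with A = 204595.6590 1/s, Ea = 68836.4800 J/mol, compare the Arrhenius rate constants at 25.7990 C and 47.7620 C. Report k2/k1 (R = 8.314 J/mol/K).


T1 = 25.7990 + 273.15 = 298.9490 K; T2 = 47.7620 + 273.15 = 320.9120 K
k1 = A * exp(-Ea/(R*T1)) = 204595.6590 * exp(-68836.4800/(8.314*298.9490)) = 1.9179e-07 1/s
k2 = A * exp(-Ea/(R*T2)) = 204595.6590 * exp(-68836.4800/(8.314*320.9120)) = 1.2765e-06 1/s
k2/k1 = 1.2765e-06 / 1.9179e-07 = 6.6557


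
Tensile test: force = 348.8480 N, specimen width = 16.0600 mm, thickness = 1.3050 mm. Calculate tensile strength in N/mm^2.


Formula: TS = force / (width * thickness)
Substituting: TS = 348.8480 / (16.0600 * 1.3050)
Result: 16.6449 N/mm^2


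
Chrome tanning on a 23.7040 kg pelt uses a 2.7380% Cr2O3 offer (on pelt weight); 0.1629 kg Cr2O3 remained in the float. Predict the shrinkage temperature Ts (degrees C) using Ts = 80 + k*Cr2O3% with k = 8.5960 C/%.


Offered = pelt * offer_pct / 100 = 23.7040 * 2.7380 / 100 = 0.6490 kg
Uptake = offered - residual = 0.6490 - 0.1629 = 0.4861 kg
Cr2O3% on pelt = uptake / pelt * 100 = 0.4861 / 23.7040 * 100 = 2.0508 %
Ts = 80 + k * Cr2O3% = 80 + 8.5960 * 2.0508 = 97.6285 C


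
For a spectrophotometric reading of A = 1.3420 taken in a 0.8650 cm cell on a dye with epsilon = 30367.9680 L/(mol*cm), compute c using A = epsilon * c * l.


Formula: c = A / (epsilon * l)
Substituting: c = 1.3420 / (30367.9680 * 0.8650)
Result: 5.1088e-05 mol/L


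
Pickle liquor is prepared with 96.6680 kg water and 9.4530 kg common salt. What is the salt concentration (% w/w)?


Formula: Conc = salt / (water + salt) * 100
Substituting: Conc = 9.4530 / (96.6680 + 9.4530) * 100
Result: 8.9078 %


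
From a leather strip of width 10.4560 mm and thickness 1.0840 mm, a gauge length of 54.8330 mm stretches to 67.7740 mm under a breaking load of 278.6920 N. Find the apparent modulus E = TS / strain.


TS = F / (w * t) = 278.6920 / (10.4560 * 1.0840) = 24.5884 N/mm^2
strain = (Lf - L0) / L0 = (67.7740 - 54.8330) / 54.8330 = 0.2360
E = TS / strain = 24.5884 / 0.2360 = 104.1847 N/mm^2


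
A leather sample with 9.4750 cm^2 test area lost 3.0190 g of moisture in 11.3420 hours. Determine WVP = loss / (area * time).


Formula: WVP = loss / (area * time)
Substituting: WVP = 3.0190 / (9.4750 * 11.3420)
Result: 0.0280927 g/(cm^2*hr)


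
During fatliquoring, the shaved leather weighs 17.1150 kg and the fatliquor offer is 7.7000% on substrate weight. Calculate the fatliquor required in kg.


Formula: Fat = substrate * pct / 100
Substituting: Fat = 17.1150 * 7.7000 / 100
Result: 1.3179 kg


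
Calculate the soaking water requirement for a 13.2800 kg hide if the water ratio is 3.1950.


Formula: Water = hide_weight * ratio
Substituting: Water = 13.2800 * 3.1950
Result: 42.4296 kg


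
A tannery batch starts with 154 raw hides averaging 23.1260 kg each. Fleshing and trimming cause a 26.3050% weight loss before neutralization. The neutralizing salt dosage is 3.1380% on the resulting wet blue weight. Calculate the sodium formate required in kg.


Total_raw = N * avg_wt = 154 * 23.1260 = 3561.4040 kg
Substrate = Total_raw * (1 - loss/100) = 3561.4040 * (1 - 26.3050/100) = 2624.5767 kg
Neutralizer = Substrate * pct / 100 = 2624.5767 * 3.1380 / 100 = 82.3592 kg


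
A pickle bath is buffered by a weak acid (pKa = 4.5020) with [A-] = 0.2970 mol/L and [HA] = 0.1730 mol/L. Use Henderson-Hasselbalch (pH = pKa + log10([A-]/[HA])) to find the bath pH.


ratio = [A-] / [HA] = 0.2970 / 0.1730 = 1.7168
log10(ratio) = 0.2347
pH = pKa + log10(ratio) = 4.5020 + 0.2347 = 4.7367


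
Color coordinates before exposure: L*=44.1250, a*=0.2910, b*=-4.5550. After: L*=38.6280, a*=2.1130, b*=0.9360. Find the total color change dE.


dL = -5.4970, da = 1.8220, db = 5.4910
dE = sqrt((-5.4970)^2 + 1.8220^2 + 5.4910^2) = 7.9805


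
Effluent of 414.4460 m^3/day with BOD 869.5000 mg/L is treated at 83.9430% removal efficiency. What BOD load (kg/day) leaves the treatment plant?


Load_in = volume * conc / 1000 = 414.4460 * 869.5000 / 1000 = 360.3608 kg/day
Removed = Load_in * eff / 100 = 360.3608 * 83.9430 / 100 = 302.4977 kg/day
Load_out = Load_in - Removed = 360.3608 - 302.4977 = 57.8631 kg/day


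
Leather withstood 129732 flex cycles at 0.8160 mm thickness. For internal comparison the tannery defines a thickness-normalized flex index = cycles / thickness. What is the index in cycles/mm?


Formula: Index = cycles / thickness
Substituting: Index = 129732 / 0.8160
Result: 158985.2941 cycles/mm


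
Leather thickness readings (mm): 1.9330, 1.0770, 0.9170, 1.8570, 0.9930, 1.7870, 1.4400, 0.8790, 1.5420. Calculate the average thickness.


Formula: Average = sum / n
Substituting: Average = 12.4250 / 9
Result: 1.3806 mm


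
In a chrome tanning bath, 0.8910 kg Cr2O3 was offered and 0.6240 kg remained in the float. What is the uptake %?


Formula: Uptake = (offered - residual) / offered * 100
Substituting: Uptake = (0.8910 - 0.6240) / 0.8910 * 100
Result: 29.9663 %


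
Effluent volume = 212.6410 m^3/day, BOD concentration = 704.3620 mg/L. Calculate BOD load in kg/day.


Formula: BOD_load = volume * conc / 1000
Substituting: BOD_load = 212.6410 * 704.3620 / 1000
Result: 149.7762 kg/day


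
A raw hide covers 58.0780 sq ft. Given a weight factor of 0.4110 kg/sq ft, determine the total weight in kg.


Formula: Weight = area * weight_per_sqft
Substituting: Weight = 58.0780 * 0.4110
Result: 23.8701 kg


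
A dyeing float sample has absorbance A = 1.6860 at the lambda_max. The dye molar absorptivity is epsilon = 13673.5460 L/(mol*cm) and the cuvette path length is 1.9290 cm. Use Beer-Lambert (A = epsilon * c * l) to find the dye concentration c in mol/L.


Formula: c = A / (epsilon * l)
Substituting: c = 1.6860 / (13673.5460 * 1.9290)
Result: 6.3921e-05 mol/L


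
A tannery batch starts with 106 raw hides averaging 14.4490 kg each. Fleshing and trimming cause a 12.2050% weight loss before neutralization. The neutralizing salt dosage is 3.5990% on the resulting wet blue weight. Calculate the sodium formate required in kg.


Total_raw = N * avg_wt = 106 * 14.4490 = 1531.5940 kg
Substrate = Total_raw * (1 - loss/100) = 1531.5940 * (1 - 12.2050/100) = 1344.6630 kg
Neutralizer = Substrate * pct / 100 = 1344.6630 * 3.5990 / 100 = 48.3944 kg


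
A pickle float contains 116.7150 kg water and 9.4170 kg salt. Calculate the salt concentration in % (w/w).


Formula: Conc = salt / (water + salt) * 100
Substituting: Conc = 9.4170 / (116.7150 + 9.4170) * 100
Result: 7.4660 %


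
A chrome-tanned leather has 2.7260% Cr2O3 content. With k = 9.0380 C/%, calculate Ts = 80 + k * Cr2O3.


Formula: Ts = 80 + k * Cr2O3
Substituting: Ts = 80 + 9.0380 * 2.7260
Result: 104.6376 C


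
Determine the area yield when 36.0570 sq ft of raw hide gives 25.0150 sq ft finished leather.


Formula: Yield = finished / raw * 100
Substituting: Yield = 25.0150 / 36.0570 * 100
Result: 69.3763 %


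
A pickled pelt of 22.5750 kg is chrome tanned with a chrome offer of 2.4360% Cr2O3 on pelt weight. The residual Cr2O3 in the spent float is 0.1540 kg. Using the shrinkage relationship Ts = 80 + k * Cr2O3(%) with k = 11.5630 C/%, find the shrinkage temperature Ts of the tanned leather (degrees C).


Offered = pelt * offer_pct / 100 = 22.5750 * 2.4360 / 100 = 0.5499 kg
Uptake = offered - residual = 0.5499 - 0.1540 = 0.3959 kg
Cr2O3% on pelt = uptake / pelt * 100 = 0.3959 / 22.5750 * 100 = 1.7538 %
Ts = 80 + k * Cr2O3% = 80 + 11.5630 * 1.7538 = 100.2795 C


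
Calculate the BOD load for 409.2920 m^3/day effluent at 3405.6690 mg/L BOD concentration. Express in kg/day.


Formula: BOD_load = volume * conc / 1000
Substituting: BOD_load = 409.2920 * 3405.6690 / 1000
Result: 1393.9131 kg/day


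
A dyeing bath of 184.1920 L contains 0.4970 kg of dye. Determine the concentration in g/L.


Formula: Conc = dye_mass(kg) / volume(L) * 1000
Substituting: Conc = 0.4970 / 184.1920 * 1000
Result: 2.6983 g/L


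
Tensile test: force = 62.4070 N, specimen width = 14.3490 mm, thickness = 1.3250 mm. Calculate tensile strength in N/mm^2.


Formula: TS = force / (width * thickness)
Substituting: TS = 62.4070 / (14.3490 * 1.3250)
Result: 3.2824 N/mm^2


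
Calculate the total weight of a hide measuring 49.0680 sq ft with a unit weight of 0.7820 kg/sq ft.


Formula: Weight = area * weight_per_sqft
Substituting: Weight = 49.0680 * 0.7820
Result: 38.3712 kg


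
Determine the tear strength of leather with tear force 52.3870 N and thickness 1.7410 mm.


Formula: Tear strength = force / thickness
Substituting: Tear strength = 52.3870 / 1.7410
Result: 30.0902 N/mm


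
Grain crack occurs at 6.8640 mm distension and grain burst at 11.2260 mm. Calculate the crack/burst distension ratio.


Formula: Ratio = crack / burst
Substituting: Ratio = 6.8640 / 11.2260
Result: 0.6114


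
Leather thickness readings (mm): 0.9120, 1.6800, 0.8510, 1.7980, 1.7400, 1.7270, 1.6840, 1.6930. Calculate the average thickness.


Formula: Average = sum / n
Substituting: Average = 12.0850 / 8
Result: 1.5106 mm


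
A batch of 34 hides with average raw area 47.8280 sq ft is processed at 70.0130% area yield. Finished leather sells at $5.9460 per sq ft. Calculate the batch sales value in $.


Raw_total = N * avg_area = 34 * 47.8280 = 1626.1520 sq ft
Finished = Raw_total * yield / 100 = 1626.1520 * 70.0130 / 100 = 1138.5178 sq ft
Value = Finished * price = 1138.5178 * 5.9460 = 6769.6268 $


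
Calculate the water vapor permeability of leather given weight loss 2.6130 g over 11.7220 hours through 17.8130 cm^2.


Formula: WVP = loss / (area * time)
Substituting: WVP = 2.6130 / (17.8130 * 11.7220)
Result: 0.0125141 g/(cm^2*hr)


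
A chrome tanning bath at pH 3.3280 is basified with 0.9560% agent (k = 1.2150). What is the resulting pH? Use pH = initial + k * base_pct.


Formula: pH_final = pH_initial + k * base_pct
Substituting: pH_final = 3.3280 + 1.2150 * 0.9560
Result: 4.4895


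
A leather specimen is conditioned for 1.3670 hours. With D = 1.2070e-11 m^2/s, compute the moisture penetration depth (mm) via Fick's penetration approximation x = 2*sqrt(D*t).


t = 1.3670 hr * 3600 = 4921.2000 s
D * t = 1.2070e-11 * 4921.2000 = 5.9399e-08
x = 2 * sqrt(D*t) = 2 * sqrt(5.9399e-08) = 4.8744e-04 m = 0.4874 mm


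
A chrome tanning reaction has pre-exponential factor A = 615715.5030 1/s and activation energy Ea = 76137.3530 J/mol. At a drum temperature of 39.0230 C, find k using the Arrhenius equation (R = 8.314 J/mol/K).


T_K = T_C + 273.15 = 39.0230 + 273.15 = 312.1730 K
exponent = -Ea / (R * T_K) = -76137.3530 / (8.314 * 312.1730) = -29.3354
k = A * exp(exponent) = 615715.5030 * exp(-29.3354) = 1.1199e-07 1/s


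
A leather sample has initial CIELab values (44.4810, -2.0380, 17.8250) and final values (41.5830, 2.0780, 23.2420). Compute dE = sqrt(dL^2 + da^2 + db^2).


dL = -2.8980, da = 4.1160, db = 5.4170
dE = sqrt((-2.8980)^2 + 4.1160^2 + 5.4170^2) = 7.3948


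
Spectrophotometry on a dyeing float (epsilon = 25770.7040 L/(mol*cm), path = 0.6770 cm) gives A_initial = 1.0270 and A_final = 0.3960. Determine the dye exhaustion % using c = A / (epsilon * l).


c_initial = A_i / (epsilon * l) = 1.0270 / (25770.7040 * 0.6770) = 5.8865e-05 mol/L
c_final = A_f / (epsilon * l) = 0.3960 / (25770.7040 * 0.6770) = 2.2698e-05 mol/L
Exhaustion = (c_initial - c_final) / c_initial * 100 = (5.8865e-05 - 2.2698e-05) / 5.8865e-05 * 100 = 61.4411 %


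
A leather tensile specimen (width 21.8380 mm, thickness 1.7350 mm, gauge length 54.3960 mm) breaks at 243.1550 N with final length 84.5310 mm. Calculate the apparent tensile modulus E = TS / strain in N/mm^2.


TS = F / (w * t) = 243.1550 / (21.8380 * 1.7350) = 6.4176 N/mm^2
strain = (Lf - L0) / L0 = (84.5310 - 54.3960) / 54.3960 = 0.5540
E = TS / strain = 6.4176 / 0.5540 = 11.5842 N/mm^2


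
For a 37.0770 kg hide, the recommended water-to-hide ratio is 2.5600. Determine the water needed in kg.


Formula: Water = hide_weight * ratio
Substituting: Water = 37.0770 * 2.5600
Result: 94.9171 kg


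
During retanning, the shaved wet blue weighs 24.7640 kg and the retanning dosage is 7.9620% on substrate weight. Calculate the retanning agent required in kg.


Formula: Retan = substrate * pct / 100
Substituting: Retan = 24.7640 * 7.9620 / 100
Result: 1.9717 kg


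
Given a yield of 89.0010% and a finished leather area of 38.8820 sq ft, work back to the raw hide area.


Formula: raw = finished * 100 / yield
Substituting: raw = 38.8820 * 100 / 89.0010
Result: 43.6871 sq ft


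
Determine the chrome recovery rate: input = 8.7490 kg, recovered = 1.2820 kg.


Formula: Recovery = recovered / input * 100
Substituting: Recovery = 1.2820 / 8.7490 * 100
Result: 14.6531 %


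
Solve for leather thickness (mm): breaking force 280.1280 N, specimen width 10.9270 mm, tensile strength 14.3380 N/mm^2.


Formula: t = F / (TS * w)
Substituting: t = 280.1280 / (14.3380 * 10.9270)
Result: 1.7880 mm


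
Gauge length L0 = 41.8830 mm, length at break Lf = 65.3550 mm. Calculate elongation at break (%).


Formula: Elongation = (Lf - L0) / L0 * 100
Substituting: Elongation = (65.3550 - 41.8830) / 41.8830 * 100
Result: 56.0418 %


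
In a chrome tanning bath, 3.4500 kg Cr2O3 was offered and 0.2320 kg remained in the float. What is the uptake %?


Formula: Uptake = (offered - residual) / offered * 100
Substituting: Uptake = (3.4500 - 0.2320) / 3.4500 * 100
Result: 93.2754 %


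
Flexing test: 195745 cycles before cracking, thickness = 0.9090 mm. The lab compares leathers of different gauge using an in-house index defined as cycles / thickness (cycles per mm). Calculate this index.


Formula: Index = cycles / thickness
Substituting: Index = 195745 / 0.9090
Result: 215341.0341 cycles/mm


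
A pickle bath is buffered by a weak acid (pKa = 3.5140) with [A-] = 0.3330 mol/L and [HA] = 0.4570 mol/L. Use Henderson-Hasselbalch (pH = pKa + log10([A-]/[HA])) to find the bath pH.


ratio = [A-] / [HA] = 0.3330 / 0.4570 = 0.7287
log10(ratio) = -0.1375
pH = pKa + log10(ratio) = 3.5140 - 0.1375 = 3.3765


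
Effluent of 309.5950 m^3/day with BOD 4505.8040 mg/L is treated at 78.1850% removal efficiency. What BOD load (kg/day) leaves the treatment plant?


Load_in = volume * conc / 1000 = 309.5950 * 4505.8040 / 1000 = 1394.9744 kg/day
Removed = Load_in * eff / 100 = 1394.9744 * 78.1850 / 100 = 1090.6607 kg/day
Load_out = Load_in - Removed = 1394.9744 - 1090.6607 = 304.3137 kg/day


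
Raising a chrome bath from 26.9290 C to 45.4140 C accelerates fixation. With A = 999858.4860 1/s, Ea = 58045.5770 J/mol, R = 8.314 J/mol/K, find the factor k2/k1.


T1 = 26.9290 + 273.15 = 300.0790 K; T2 = 45.4140 + 273.15 = 318.5640 K
k1 = A * exp(-Ea/(R*T1)) = 999858.4860 * exp(-58045.5770/(8.314*300.0790)) = 7.8632e-05 1/s
k2 = A * exp(-Ea/(R*T2)) = 999858.4860 * exp(-58045.5770/(8.314*318.5640)) = 3.0333e-04 1/s
k2/k1 = 3.0333e-04 / 7.8632e-05 = 3.8576


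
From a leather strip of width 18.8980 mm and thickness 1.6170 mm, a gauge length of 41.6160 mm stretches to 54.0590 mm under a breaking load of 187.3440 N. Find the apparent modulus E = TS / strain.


TS = F / (w * t) = 187.3440 / (18.8980 * 1.6170) = 6.1308 N/mm^2
strain = (Lf - L0) / L0 = (54.0590 - 41.6160) / 41.6160 = 0.2990
E = TS / strain = 6.1308 / 0.2990 = 20.5045 N/mm^2


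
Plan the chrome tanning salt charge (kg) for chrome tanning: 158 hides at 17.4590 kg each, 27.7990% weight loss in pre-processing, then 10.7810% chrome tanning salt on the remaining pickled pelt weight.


Total_raw = N * avg_wt = 158 * 17.4590 = 2758.5220 kg
Substrate = Total_raw * (1 - loss/100) = 2758.5220 * (1 - 27.7990/100) = 1991.6805 kg
Chrome = Substrate * pct / 100 = 1991.6805 * 10.7810 / 100 = 214.7231 kg


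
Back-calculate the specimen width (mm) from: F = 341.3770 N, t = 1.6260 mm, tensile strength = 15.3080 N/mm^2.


Formula: w = F / (TS * t)
Substituting: w = 341.3770 / (15.3080 * 1.6260)
Result: 13.7150 mm


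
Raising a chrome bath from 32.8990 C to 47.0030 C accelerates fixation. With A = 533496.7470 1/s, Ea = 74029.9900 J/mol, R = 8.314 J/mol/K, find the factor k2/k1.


T1 = 32.8990 + 273.15 = 306.0490 K; T2 = 47.0030 + 273.15 = 320.1530 K
k1 = A * exp(-Ea/(R*T1)) = 533496.7470 * exp(-74029.9900/(8.314*306.0490)) = 1.2350e-07 1/s
k2 = A * exp(-Ea/(R*T2)) = 533496.7470 * exp(-74029.9900/(8.314*320.1530)) = 4.4495e-07 1/s
k2/k1 = 4.4495e-07 / 1.2350e-07 = 3.6028


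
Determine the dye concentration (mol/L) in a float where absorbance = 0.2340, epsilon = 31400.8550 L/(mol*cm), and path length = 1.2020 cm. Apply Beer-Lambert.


Formula: c = A / (epsilon * l)
Substituting: c = 0.2340 / (31400.8550 * 1.2020)
Result: 6.1997e-06 mol/L


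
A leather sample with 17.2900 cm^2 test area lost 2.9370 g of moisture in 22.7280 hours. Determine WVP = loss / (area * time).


Formula: WVP = loss / (area * time)
Substituting: WVP = 2.9370 / (17.2900 * 22.7280)
Result: 0.00747391 g/(cm^2*hr)


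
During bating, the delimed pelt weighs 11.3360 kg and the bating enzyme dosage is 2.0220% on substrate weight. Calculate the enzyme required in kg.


Formula: Enzyme = substrate * pct / 100
Substituting: Enzyme = 11.3360 * 2.0220 / 100
Result: 0.2292 kg


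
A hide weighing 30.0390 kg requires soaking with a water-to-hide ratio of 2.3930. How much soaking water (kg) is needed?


Formula: Water = hide_weight * ratio
Substituting: Water = 30.0390 * 2.3930
Result: 71.8833 kg


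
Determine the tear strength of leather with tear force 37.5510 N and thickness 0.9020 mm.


Formula: Tear strength = force / thickness
Substituting: Tear strength = 37.5510 / 0.9020
Result: 41.6308 N/mm


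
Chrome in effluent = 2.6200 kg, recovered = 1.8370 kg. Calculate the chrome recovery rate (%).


Formula: Recovery = recovered / input * 100
Substituting: Recovery = 1.8370 / 2.6200 * 100
Result: 70.1145 %


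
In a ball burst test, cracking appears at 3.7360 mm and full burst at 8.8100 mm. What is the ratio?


Formula: Ratio = crack / burst
Substituting: Ratio = 3.7360 / 8.8100
Result: 0.4241


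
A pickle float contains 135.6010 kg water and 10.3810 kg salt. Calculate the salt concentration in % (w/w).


Formula: Conc = salt / (water + salt) * 100
Substituting: Conc = 10.3810 / (135.6010 + 10.3810) * 100
Result: 7.1112 %


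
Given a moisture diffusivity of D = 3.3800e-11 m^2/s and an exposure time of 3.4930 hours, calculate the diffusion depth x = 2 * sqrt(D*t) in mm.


t = 3.4930 hr * 3600 = 12574.8000 s
D * t = 3.3800e-11 * 12574.8000 = 4.2503e-07
x = 2 * sqrt(D*t) = 2 * sqrt(4.2503e-07) = 0.00130388 m = 1.3039 mm


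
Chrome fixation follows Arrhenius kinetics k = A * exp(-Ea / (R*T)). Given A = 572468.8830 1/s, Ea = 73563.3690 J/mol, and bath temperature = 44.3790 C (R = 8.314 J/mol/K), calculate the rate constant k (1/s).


T_K = T_C + 273.15 = 44.3790 + 273.15 = 317.5290 K
exponent = -Ea / (R * T_K) = -73563.3690 / (8.314 * 317.5290) = -27.8656
k = A * exp(exponent) = 572468.8830 * exp(-27.8656) = 4.5277e-07 1/s


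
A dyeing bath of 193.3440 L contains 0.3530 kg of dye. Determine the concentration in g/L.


Formula: Conc = dye_mass(kg) / volume(L) * 1000
Substituting: Conc = 0.3530 / 193.3440 * 1000
Result: 1.8258 g/L


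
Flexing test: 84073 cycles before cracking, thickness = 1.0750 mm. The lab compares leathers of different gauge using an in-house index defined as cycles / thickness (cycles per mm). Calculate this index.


Formula: Index = cycles / thickness
Substituting: Index = 84073 / 1.0750
Result: 78207.4419 cycles/mm


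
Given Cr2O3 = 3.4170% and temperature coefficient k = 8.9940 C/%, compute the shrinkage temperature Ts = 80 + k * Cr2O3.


Formula: Ts = 80 + k * Cr2O3
Substituting: Ts = 80 + 8.9940 * 3.4170
Result: 110.7325 C


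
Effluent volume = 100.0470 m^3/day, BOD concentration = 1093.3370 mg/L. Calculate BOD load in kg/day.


Formula: BOD_load = volume * conc / 1000
Substituting: BOD_load = 100.0470 * 1093.3370 / 1000
Result: 109.3851 kg/day


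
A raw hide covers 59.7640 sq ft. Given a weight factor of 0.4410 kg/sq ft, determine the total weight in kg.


Formula: Weight = area * weight_per_sqft
Substituting: Weight = 59.7640 * 0.4410
Result: 26.3559 kg


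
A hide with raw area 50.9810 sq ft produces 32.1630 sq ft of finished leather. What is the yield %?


Formula: Yield = finished / raw * 100
Substituting: Yield = 32.1630 / 50.9810 * 100
Result: 63.0882 %


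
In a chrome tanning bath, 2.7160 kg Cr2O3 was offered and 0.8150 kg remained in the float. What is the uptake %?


Formula: Uptake = (offered - residual) / offered * 100
Substituting: Uptake = (2.7160 - 0.8150) / 2.7160 * 100
Result: 69.9926 %


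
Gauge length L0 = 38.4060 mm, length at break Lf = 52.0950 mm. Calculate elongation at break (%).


Formula: Elongation = (Lf - L0) / L0 * 100
Substituting: Elongation = (52.0950 - 38.4060) / 38.4060 * 100
Result: 35.6429 %


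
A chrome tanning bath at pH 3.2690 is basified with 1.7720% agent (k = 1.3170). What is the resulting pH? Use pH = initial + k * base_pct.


Formula: pH_final = pH_initial + k * base_pct
Substituting: pH_final = 3.2690 + 1.3170 * 1.7720
Result: 5.6027


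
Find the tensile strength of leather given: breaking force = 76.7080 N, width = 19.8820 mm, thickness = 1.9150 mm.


Formula: TS = force / (width * thickness)
Substituting: TS = 76.7080 / (19.8820 * 1.9150)
Result: 2.0147 N/mm^2


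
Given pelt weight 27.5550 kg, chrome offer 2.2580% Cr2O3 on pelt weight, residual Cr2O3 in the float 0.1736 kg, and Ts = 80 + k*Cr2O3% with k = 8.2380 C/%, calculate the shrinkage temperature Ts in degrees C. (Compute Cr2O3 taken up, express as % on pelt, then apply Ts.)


Offered = pelt * offer_pct / 100 = 27.5550 * 2.2580 / 100 = 0.6222 kg
Uptake = offered - residual = 0.6222 - 0.1736 = 0.4486 kg
Cr2O3% on pelt = uptake / pelt * 100 = 0.4486 / 27.5550 * 100 = 1.6280 %
Ts = 80 + k * Cr2O3% = 80 + 8.2380 * 1.6280 = 93.4114 C


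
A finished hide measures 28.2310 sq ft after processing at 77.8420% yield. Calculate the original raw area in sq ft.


Formula: raw = finished * 100 / yield
Substituting: raw = 28.2310 * 100 / 77.8420
Result: 36.2671 sq ft


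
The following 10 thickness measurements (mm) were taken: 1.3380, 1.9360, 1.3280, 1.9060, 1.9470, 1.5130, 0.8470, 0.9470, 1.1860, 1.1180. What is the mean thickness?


Formula: Average = sum / n
Substituting: Average = 14.0660 / 10
Result: 1.4066 mm


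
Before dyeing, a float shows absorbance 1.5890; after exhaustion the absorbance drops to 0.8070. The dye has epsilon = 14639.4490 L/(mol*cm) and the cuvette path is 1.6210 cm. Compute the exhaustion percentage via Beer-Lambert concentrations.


c_initial = A_i / (epsilon * l) = 1.5890 / (14639.4490 * 1.6210) = 6.6960e-05 mol/L
c_final = A_f / (epsilon * l) = 0.8070 / (14639.4490 * 1.6210) = 3.4007e-05 mol/L
Exhaustion = (c_initial - c_final) / c_initial * 100 = (6.6960e-05 - 3.4007e-05) / 6.6960e-05 * 100 = 49.2133 %


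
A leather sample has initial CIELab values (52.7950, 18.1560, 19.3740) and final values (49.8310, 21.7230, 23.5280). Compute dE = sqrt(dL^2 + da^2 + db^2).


dL = -2.9640, da = 3.5670, db = 4.1540
dE = sqrt((-2.9640)^2 + 3.5670^2 + 4.1540^2) = 6.2261


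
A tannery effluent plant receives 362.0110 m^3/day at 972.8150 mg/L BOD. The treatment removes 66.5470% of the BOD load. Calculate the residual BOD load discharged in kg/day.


Load_in = volume * conc / 1000 = 362.0110 * 972.8150 / 1000 = 352.1697 kg/day
Removed = Load_in * eff / 100 = 352.1697 * 66.5470 / 100 = 234.3584 kg/day
Load_out = Load_in - Removed = 352.1697 - 234.3584 = 117.8113 kg/day


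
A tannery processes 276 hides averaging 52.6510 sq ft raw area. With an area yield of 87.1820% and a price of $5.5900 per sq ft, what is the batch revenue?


Raw_total = N * avg_area = 276 * 52.6510 = 14531.6760 sq ft
Finished = Raw_total * yield / 100 = 14531.6760 * 87.1820 / 100 = 12669.0058 sq ft
Value = Finished * price = 12669.0058 * 5.5900 = 70819.7423 $


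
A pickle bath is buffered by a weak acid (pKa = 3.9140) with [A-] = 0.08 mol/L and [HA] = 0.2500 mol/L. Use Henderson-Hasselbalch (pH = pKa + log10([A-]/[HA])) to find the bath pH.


ratio = [A-] / [HA] = 0.08 / 0.2500 = 0.3200
log10(ratio) = -0.4949
pH = pKa + log10(ratio) = 3.9140 - 0.4949 = 3.4191


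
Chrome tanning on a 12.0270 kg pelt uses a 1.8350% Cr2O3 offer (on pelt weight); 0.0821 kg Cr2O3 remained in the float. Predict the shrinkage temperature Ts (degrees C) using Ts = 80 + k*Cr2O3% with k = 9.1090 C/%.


Offered = pelt * offer_pct / 100 = 12.0270 * 1.8350 / 100 = 0.2207 kg
Uptake = offered - residual = 0.2207 - 0.0821 = 0.1386 kg
Cr2O3% on pelt = uptake / pelt * 100 = 0.1386 / 12.0270 * 100 = 1.1524 %
Ts = 80 + k * Cr2O3% = 80 + 9.1090 * 1.1524 = 90.4969 C


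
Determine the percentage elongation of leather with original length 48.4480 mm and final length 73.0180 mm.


Formula: Elongation = (Lf - L0) / L0 * 100
Substituting: Elongation = (73.0180 - 48.4480) / 48.4480 * 100
Result: 50.7142 %


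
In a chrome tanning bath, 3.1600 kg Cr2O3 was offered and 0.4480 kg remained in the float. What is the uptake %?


Formula: Uptake = (offered - residual) / offered * 100
Substituting: Uptake = (3.1600 - 0.4480) / 3.1600 * 100
Result: 85.8228 %


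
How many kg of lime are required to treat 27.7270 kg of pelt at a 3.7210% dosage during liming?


Formula: Lime = substrate * pct / 100
Substituting: Lime = 27.7270 * 3.7210 / 100
Result: 1.0317 kg


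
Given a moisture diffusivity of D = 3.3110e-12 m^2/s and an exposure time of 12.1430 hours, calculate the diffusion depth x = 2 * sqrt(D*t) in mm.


t = 12.1430 hr * 3600 = 43714.8000 s
D * t = 3.3110e-12 * 43714.8000 = 1.4474e-07
x = 2 * sqrt(D*t) = 2 * sqrt(1.4474e-07) = 7.6089e-04 m = 0.7609 mm


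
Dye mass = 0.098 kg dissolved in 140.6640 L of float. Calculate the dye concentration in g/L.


Formula: Conc = dye_mass(kg) / volume(L) * 1000
Substituting: Conc = 0.098 / 140.6640 * 1000
Result: 0.6967 g/L


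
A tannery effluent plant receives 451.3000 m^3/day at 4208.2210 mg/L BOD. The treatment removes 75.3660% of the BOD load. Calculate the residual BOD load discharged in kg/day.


Load_in = volume * conc / 1000 = 451.3000 * 4208.2210 / 1000 = 1899.1701 kg/day
Removed = Load_in * eff / 100 = 1899.1701 * 75.3660 / 100 = 1431.3286 kg/day
Load_out = Load_in - Removed = 1899.1701 - 1431.3286 = 467.8416 kg/day


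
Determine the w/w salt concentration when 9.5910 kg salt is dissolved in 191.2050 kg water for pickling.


Formula: Conc = salt / (water + salt) * 100
Substituting: Conc = 9.5910 / (191.2050 + 9.5910) * 100
Result: 4.7765 %


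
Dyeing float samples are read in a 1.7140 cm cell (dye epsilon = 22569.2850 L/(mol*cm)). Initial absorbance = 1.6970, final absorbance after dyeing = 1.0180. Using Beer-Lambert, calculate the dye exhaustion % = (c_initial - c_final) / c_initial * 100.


c_initial = A_i / (epsilon * l) = 1.6970 / (22569.2850 * 1.7140) = 4.3869e-05 mol/L
c_final = A_f / (epsilon * l) = 1.0180 / (22569.2850 * 1.7140) = 2.6316e-05 mol/L
Exhaustion = (c_initial - c_final) / c_initial * 100 = (4.3869e-05 - 2.6316e-05) / 4.3869e-05 * 100 = 40.0118 %


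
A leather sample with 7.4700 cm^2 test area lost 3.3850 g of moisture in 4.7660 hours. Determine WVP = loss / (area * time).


Formula: WVP = loss / (area * time)
Substituting: WVP = 3.3850 / (7.4700 * 4.7660)
Result: 0.0950789 g/(cm^2*hr)


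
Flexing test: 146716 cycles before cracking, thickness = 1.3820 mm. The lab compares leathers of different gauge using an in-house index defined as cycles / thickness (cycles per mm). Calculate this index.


Formula: Index = cycles / thickness
Substituting: Index = 146716 / 1.3820
Result: 106162.0839 cycles/mm


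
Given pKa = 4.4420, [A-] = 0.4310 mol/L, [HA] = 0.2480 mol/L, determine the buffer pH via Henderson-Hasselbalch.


ratio = [A-] / [HA] = 0.4310 / 0.2480 = 1.7379
log10(ratio) = 0.2400
pH = pKa + log10(ratio) = 4.4420 + 0.2400 = 4.6820


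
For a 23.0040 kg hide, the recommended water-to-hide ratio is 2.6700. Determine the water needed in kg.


Formula: Water = hide_weight * ratio
Substituting: Water = 23.0040 * 2.6700
Result: 61.4207 kg


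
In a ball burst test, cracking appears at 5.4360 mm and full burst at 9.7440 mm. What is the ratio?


Formula: Ratio = crack / burst
Substituting: Ratio = 5.4360 / 9.7440
Result: 0.5579


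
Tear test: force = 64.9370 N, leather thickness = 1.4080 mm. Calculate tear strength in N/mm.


Formula: Tear strength = force / thickness
Substituting: Tear strength = 64.9370 / 1.4080
Result: 46.1200 N/mm


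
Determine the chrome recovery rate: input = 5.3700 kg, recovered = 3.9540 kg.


Formula: Recovery = recovered / input * 100
Substituting: Recovery = 3.9540 / 5.3700 * 100
Result: 73.6313 %


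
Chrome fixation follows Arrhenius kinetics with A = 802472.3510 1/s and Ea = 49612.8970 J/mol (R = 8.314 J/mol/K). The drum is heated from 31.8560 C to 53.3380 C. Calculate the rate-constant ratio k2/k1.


T1 = 31.8560 + 273.15 = 305.0060 K; T2 = 53.3380 + 273.15 = 326.4880 K
k1 = A * exp(-Ea/(R*T1)) = 802472.3510 * exp(-49612.8970/(8.314*305.0060)) = 0.00255582 1/s
k2 = A * exp(-Ea/(R*T2)) = 802472.3510 * exp(-49612.8970/(8.314*326.4880)) = 0.00925982 1/s
k2/k1 = 0.00925982 / 0.00255582 = 3.6230


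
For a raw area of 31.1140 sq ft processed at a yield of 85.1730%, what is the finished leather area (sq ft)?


Formula: finished = raw * yield / 100
Substituting: finished = 31.1140 * 85.1730 / 100
Result: 26.5007 sq ft


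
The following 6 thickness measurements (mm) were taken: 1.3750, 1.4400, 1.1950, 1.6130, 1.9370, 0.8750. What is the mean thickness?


Formula: Average = sum / n
Substituting: Average = 8.4350 / 6
Result: 1.4058 mm


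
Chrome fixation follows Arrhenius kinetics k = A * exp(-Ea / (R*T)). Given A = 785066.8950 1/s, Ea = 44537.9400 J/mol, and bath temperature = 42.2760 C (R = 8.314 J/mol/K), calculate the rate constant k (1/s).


T_K = T_C + 273.15 = 42.2760 + 273.15 = 315.4260 K
exponent = -Ea / (R * T_K) = -44537.9400 / (8.314 * 315.4260) = -16.9833
k = A * exp(exponent) = 785066.8950 * exp(-16.9833) = 0.0330479 1/s


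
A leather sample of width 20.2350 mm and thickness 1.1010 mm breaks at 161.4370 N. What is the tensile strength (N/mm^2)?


Formula: TS = force / (width * thickness)
Substituting: TS = 161.4370 / (20.2350 * 1.1010)
Result: 7.2462 N/mm^2


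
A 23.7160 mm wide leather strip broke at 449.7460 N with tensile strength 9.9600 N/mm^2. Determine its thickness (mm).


Formula: t = F / (TS * w)
Substituting: t = 449.7460 / (9.9600 * 23.7160)
Result: 1.9040 mm


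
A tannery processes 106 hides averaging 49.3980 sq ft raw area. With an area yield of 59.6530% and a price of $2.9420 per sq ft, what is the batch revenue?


Raw_total = N * avg_area = 106 * 49.3980 = 5236.1880 sq ft
Finished = Raw_total * yield / 100 = 5236.1880 * 59.6530 / 100 = 3123.5432 sq ft
Value = Finished * price = 3123.5432 * 2.9420 = 9189.4642 $


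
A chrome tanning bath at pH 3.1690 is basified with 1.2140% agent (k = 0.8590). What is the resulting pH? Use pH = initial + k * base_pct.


Formula: pH_final = pH_initial + k * base_pct
Substituting: pH_final = 3.1690 + 0.8590 * 1.2140
Result: 4.2118


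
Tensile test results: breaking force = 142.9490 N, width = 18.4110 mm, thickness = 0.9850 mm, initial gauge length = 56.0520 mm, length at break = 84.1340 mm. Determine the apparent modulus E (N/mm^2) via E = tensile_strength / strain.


TS = F / (w * t) = 142.9490 / (18.4110 * 0.9850) = 7.8826 N/mm^2
strain = (Lf - L0) / L0 = (84.1340 - 56.0520) / 56.0520 = 0.5010
E = TS / strain = 7.8826 / 0.5010 = 15.7337 N/mm^2


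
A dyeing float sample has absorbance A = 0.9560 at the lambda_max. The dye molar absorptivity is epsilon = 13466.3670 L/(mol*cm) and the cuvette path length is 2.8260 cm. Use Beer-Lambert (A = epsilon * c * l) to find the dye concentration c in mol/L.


Formula: c = A / (epsilon * l)
Substituting: c = 0.9560 / (13466.3670 * 2.8260)
Result: 2.5121e-05 mol/L


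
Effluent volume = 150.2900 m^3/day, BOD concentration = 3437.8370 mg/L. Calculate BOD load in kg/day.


Formula: BOD_load = volume * conc / 1000
Substituting: BOD_load = 150.2900 * 3437.8370 / 1000
Result: 516.6725 kg/day


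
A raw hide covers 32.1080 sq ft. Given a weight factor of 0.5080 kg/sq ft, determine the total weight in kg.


Formula: Weight = area * weight_per_sqft
Substituting: Weight = 32.1080 * 0.5080
Result: 16.3109 kg


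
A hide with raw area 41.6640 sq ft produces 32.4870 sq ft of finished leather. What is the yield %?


Formula: Yield = finished / raw * 100
Substituting: Yield = 32.4870 / 41.6640 * 100
Result: 77.9738 %


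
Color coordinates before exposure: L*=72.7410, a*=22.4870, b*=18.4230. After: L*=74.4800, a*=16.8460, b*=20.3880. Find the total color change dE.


dL = 1.7390, da = -5.6410, db = 1.9650
dE = sqrt(1.7390^2 + (-5.6410)^2 + 1.9650^2) = 6.2214


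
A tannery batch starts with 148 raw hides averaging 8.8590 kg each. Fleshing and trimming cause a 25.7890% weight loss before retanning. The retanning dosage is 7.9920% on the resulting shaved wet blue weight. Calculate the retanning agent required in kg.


Total_raw = N * avg_wt = 148 * 8.8590 = 1311.1320 kg
Substrate = Total_raw * (1 - loss/100) = 1311.1320 * (1 - 25.7890/100) = 973.0042 kg
Retan = Substrate * pct / 100 = 973.0042 * 7.9920 / 100 = 77.7625 kg


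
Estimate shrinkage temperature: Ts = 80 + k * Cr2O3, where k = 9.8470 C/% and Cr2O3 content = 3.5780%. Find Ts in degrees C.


Formula: Ts = 80 + k * Cr2O3
Substituting: Ts = 80 + 9.8470 * 3.5780
Result: 115.2326 C


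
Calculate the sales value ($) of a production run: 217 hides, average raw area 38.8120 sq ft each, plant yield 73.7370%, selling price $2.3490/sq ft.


Raw_total = N * avg_area = 217 * 38.8120 = 8422.2040 sq ft
Finished = Raw_total * yield / 100 = 8422.2040 * 73.7370 / 100 = 6210.2806 sq ft
Value = Finished * price = 6210.2806 * 2.3490 = 14587.9490 $


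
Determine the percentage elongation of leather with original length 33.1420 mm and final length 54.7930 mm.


Formula: Elongation = (Lf - L0) / L0 * 100
Substituting: Elongation = (54.7930 - 33.1420) / 33.1420 * 100
Result: 65.3280 %


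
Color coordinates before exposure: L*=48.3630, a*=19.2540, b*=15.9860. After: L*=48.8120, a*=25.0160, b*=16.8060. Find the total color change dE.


dL = 0.4490, da = 5.7620, db = 0.8200
dE = sqrt(0.4490^2 + 5.7620^2 + 0.8200^2) = 5.8373


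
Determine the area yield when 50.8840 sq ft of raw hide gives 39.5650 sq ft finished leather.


Formula: Yield = finished / raw * 100
Substituting: Yield = 39.5650 / 50.8840 * 100
Result: 77.7553 %


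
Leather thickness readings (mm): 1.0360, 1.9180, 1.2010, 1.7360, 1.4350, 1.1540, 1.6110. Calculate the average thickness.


Formula: Average = sum / n
Substituting: Average = 10.0910 / 7
Result: 1.4416 mm
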